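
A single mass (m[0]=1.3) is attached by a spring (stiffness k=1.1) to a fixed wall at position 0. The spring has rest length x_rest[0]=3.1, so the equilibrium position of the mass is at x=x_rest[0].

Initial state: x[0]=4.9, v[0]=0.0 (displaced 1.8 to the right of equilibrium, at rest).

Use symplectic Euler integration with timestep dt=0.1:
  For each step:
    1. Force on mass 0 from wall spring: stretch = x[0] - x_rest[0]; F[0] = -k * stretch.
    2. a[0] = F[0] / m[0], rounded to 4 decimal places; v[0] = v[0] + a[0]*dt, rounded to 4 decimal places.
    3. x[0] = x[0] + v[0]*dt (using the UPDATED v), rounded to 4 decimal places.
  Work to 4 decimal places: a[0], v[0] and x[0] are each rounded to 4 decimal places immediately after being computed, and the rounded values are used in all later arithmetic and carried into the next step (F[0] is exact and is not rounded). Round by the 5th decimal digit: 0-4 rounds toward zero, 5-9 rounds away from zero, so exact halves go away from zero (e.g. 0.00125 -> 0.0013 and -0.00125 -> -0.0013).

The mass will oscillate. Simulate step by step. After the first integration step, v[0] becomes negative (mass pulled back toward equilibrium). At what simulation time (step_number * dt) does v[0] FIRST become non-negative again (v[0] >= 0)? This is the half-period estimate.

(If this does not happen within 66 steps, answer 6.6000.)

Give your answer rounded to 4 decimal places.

Answer: 3.5000

Derivation:
Step 0: x=[4.9000] v=[0.0000]
Step 1: x=[4.8848] v=[-0.1523]
Step 2: x=[4.8545] v=[-0.3033]
Step 3: x=[4.8093] v=[-0.4518]
Step 4: x=[4.7497] v=[-0.5964]
Step 5: x=[4.6761] v=[-0.7360]
Step 6: x=[4.5892] v=[-0.8694]
Step 7: x=[4.4897] v=[-0.9954]
Step 8: x=[4.3784] v=[-1.1130]
Step 9: x=[4.2563] v=[-1.2212]
Step 10: x=[4.1244] v=[-1.3190]
Step 11: x=[3.9838] v=[-1.4057]
Step 12: x=[3.8358] v=[-1.4805]
Step 13: x=[3.6815] v=[-1.5428]
Step 14: x=[3.5223] v=[-1.5920]
Step 15: x=[3.3595] v=[-1.6277]
Step 16: x=[3.1945] v=[-1.6497]
Step 17: x=[3.0287] v=[-1.6577]
Step 18: x=[2.8635] v=[-1.6517]
Step 19: x=[2.7003] v=[-1.6317]
Step 20: x=[2.5405] v=[-1.5979]
Step 21: x=[2.3854] v=[-1.5506]
Step 22: x=[2.2364] v=[-1.4901]
Step 23: x=[2.0947] v=[-1.4170]
Step 24: x=[1.9615] v=[-1.3319]
Step 25: x=[1.8379] v=[-1.2356]
Step 26: x=[1.7250] v=[-1.1288]
Step 27: x=[1.6238] v=[-1.0125]
Step 28: x=[1.5350] v=[-0.8876]
Step 29: x=[1.4595] v=[-0.7552]
Step 30: x=[1.3979] v=[-0.6164]
Step 31: x=[1.3507] v=[-0.4724]
Step 32: x=[1.3183] v=[-0.3244]
Step 33: x=[1.3009] v=[-0.1736]
Step 34: x=[1.2988] v=[-0.0214]
Step 35: x=[1.3119] v=[0.1310]
First v>=0 after going negative at step 35, time=3.5000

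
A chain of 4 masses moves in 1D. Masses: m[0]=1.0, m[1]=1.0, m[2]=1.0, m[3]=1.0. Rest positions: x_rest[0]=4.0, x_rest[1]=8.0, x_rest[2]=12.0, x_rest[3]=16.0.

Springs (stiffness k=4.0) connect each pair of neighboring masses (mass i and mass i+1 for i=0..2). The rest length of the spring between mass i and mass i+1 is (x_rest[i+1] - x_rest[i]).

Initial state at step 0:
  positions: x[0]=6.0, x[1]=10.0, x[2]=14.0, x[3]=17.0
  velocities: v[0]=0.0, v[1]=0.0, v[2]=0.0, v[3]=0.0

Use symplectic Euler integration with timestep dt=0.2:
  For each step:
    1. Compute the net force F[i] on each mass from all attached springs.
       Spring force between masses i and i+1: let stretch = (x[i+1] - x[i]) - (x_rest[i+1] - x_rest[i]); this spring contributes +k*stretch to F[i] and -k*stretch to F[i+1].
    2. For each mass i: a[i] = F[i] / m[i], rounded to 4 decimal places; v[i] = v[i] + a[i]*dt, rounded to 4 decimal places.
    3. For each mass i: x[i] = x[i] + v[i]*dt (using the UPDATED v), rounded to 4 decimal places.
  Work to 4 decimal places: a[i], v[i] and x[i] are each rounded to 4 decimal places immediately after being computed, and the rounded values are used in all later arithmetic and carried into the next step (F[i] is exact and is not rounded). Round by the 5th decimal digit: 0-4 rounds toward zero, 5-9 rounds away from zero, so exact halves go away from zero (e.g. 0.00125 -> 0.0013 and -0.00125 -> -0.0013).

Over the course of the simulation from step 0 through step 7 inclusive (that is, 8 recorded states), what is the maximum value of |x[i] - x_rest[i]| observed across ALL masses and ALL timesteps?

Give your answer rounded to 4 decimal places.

Answer: 2.1297

Derivation:
Step 0: x=[6.0000 10.0000 14.0000 17.0000] v=[0.0000 0.0000 0.0000 0.0000]
Step 1: x=[6.0000 10.0000 13.8400 17.1600] v=[0.0000 0.0000 -0.8000 0.8000]
Step 2: x=[6.0000 9.9744 13.5968 17.4288] v=[0.0000 -0.1280 -1.2160 1.3440]
Step 3: x=[5.9959 9.8925 13.3871 17.7245] v=[-0.0205 -0.4096 -1.0483 1.4784]
Step 4: x=[5.9753 9.7463 13.3123 17.9662] v=[-0.1032 -0.7312 -0.3741 1.2085]
Step 5: x=[5.9180 9.5673 13.4115 18.1033] v=[-0.2864 -0.8952 0.4962 0.6854]
Step 6: x=[5.8046 9.4194 13.6464 18.1297] v=[-0.5670 -0.7393 1.1743 0.1320]
Step 7: x=[5.6296 9.3695 13.9223 18.0788] v=[-0.8752 -0.2495 1.3793 -0.2546]
Max displacement = 2.1297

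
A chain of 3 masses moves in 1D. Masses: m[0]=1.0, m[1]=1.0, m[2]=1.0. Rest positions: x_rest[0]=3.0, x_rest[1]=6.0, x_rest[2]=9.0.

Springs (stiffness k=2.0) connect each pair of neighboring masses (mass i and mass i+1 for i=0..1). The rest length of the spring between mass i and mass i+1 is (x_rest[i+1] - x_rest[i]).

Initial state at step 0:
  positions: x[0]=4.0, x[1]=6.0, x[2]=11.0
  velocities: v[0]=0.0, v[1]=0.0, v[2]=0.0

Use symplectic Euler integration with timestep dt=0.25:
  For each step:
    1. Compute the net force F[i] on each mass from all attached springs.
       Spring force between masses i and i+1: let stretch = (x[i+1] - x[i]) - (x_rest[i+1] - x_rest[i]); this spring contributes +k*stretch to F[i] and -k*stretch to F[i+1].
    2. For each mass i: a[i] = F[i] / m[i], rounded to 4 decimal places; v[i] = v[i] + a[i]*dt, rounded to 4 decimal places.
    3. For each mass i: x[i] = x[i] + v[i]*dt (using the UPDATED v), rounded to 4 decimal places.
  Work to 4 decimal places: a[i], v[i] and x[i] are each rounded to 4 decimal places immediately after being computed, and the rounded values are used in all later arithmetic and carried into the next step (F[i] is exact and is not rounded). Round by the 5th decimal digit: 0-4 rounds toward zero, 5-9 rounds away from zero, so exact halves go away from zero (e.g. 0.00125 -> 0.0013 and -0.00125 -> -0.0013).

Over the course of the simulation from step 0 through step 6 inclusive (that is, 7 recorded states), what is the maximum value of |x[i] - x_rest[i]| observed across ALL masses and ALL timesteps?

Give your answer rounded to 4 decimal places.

Step 0: x=[4.0000 6.0000 11.0000] v=[0.0000 0.0000 0.0000]
Step 1: x=[3.8750 6.3750 10.7500] v=[-0.5000 1.5000 -1.0000]
Step 2: x=[3.6875 6.9844 10.3281] v=[-0.7500 2.4375 -1.6875]
Step 3: x=[3.5371 7.5996 9.8633] v=[-0.6016 2.4609 -1.8594]
Step 4: x=[3.5195 7.9900 9.4905] v=[-0.0704 1.5615 -1.4913]
Step 5: x=[3.6857 8.0091 9.3051] v=[0.6649 0.0765 -0.7416]
Step 6: x=[4.0174 7.6498 9.3327] v=[1.3266 -1.4372 0.1104]
Max displacement = 2.0091

Answer: 2.0091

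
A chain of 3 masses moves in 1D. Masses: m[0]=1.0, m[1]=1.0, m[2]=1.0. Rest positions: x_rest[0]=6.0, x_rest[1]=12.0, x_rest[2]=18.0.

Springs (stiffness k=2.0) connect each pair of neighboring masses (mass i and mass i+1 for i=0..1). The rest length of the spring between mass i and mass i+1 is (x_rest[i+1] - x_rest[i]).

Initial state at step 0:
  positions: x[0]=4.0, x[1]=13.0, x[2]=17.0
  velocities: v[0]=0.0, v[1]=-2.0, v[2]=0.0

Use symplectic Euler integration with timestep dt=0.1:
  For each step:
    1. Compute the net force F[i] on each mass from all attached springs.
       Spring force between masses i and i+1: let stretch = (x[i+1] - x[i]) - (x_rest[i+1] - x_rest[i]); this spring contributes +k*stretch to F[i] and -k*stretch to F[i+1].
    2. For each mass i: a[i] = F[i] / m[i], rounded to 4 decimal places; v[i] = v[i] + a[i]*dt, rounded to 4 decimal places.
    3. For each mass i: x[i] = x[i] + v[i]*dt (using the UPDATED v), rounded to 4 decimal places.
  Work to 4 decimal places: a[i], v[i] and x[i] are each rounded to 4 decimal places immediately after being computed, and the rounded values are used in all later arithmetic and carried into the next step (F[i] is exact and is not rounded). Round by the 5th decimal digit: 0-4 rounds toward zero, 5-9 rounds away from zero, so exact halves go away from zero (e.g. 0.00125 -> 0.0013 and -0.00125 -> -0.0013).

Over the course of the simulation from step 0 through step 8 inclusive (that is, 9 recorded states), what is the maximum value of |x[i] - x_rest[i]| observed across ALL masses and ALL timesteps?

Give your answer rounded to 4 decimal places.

Step 0: x=[4.0000 13.0000 17.0000] v=[0.0000 -2.0000 0.0000]
Step 1: x=[4.0600 12.7000 17.0400] v=[0.6000 -3.0000 0.4000]
Step 2: x=[4.1728 12.3140 17.1132] v=[1.1280 -3.8600 0.7320]
Step 3: x=[4.3284 11.8612 17.2104] v=[1.5562 -4.5284 0.9722]
Step 4: x=[4.5147 11.3647 17.3206] v=[1.8628 -4.9651 1.1024]
Step 5: x=[4.7180 10.8503 17.4317] v=[2.0328 -5.1439 1.1112]
Step 6: x=[4.9239 10.3449 17.5312] v=[2.0593 -5.0541 0.9949]
Step 7: x=[5.1183 9.8748 17.6070] v=[1.9435 -4.7010 0.7576]
Step 8: x=[5.2878 9.4642 17.6481] v=[1.6948 -4.1059 0.4112]
Max displacement = 2.5358

Answer: 2.5358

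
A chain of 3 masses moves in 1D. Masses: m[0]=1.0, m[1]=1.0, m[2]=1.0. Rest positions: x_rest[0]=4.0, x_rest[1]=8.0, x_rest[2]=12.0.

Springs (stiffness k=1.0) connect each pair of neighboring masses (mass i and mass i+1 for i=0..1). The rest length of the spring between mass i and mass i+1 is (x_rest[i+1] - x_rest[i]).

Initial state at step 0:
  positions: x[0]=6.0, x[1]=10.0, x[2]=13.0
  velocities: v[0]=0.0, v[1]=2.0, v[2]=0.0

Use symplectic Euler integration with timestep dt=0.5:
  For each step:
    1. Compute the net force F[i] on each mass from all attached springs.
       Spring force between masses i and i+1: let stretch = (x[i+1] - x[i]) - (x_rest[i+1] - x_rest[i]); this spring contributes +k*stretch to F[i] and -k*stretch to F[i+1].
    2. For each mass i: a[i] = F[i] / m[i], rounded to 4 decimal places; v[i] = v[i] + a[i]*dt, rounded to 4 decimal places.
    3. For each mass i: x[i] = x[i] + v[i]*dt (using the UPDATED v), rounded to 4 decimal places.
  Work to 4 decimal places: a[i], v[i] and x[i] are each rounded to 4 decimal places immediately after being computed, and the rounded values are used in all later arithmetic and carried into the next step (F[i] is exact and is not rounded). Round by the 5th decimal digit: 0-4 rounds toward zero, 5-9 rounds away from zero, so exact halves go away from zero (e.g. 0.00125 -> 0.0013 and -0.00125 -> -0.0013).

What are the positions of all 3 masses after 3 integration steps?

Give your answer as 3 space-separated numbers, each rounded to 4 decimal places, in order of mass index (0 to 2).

Answer: 6.5625 10.6719 14.7657

Derivation:
Step 0: x=[6.0000 10.0000 13.0000] v=[0.0000 2.0000 0.0000]
Step 1: x=[6.0000 10.7500 13.2500] v=[0.0000 1.5000 0.5000]
Step 2: x=[6.1875 10.9375 13.8750] v=[0.3750 0.3750 1.2500]
Step 3: x=[6.5625 10.6719 14.7657] v=[0.7500 -0.5313 1.7813]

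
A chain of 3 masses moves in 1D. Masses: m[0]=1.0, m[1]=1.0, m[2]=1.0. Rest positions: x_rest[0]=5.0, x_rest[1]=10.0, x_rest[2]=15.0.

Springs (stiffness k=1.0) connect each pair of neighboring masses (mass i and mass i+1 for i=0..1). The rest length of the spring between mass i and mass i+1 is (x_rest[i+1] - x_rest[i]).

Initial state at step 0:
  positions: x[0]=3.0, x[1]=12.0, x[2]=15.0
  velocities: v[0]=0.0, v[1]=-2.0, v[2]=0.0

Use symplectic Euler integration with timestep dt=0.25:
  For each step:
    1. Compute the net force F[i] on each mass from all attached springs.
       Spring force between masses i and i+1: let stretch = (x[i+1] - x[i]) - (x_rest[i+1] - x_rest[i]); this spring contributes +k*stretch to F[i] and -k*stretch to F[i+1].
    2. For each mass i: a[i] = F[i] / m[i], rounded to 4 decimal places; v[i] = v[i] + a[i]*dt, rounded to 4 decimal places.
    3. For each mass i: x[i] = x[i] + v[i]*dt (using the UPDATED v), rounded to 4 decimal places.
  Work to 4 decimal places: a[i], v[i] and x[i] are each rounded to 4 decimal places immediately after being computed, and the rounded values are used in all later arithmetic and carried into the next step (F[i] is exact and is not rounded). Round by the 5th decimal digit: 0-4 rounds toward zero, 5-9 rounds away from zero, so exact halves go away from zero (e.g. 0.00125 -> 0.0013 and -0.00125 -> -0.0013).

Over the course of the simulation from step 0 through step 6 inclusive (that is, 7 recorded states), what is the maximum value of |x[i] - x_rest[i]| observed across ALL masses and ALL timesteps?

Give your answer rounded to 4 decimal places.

Step 0: x=[3.0000 12.0000 15.0000] v=[0.0000 -2.0000 0.0000]
Step 1: x=[3.2500 11.1250 15.1250] v=[1.0000 -3.5000 0.5000]
Step 2: x=[3.6797 10.0078 15.3125] v=[1.7188 -4.4688 0.7500]
Step 3: x=[4.1924 8.8266 15.4810] v=[2.0508 -4.7247 0.6738]
Step 4: x=[4.6823 7.7717 15.5461] v=[1.9594 -4.2197 0.2602]
Step 5: x=[5.0528 7.0096 15.4378] v=[1.4818 -3.0485 -0.4334]
Step 6: x=[5.2331 6.6519 15.1152] v=[0.7210 -1.4307 -1.2905]
Max displacement = 3.3481

Answer: 3.3481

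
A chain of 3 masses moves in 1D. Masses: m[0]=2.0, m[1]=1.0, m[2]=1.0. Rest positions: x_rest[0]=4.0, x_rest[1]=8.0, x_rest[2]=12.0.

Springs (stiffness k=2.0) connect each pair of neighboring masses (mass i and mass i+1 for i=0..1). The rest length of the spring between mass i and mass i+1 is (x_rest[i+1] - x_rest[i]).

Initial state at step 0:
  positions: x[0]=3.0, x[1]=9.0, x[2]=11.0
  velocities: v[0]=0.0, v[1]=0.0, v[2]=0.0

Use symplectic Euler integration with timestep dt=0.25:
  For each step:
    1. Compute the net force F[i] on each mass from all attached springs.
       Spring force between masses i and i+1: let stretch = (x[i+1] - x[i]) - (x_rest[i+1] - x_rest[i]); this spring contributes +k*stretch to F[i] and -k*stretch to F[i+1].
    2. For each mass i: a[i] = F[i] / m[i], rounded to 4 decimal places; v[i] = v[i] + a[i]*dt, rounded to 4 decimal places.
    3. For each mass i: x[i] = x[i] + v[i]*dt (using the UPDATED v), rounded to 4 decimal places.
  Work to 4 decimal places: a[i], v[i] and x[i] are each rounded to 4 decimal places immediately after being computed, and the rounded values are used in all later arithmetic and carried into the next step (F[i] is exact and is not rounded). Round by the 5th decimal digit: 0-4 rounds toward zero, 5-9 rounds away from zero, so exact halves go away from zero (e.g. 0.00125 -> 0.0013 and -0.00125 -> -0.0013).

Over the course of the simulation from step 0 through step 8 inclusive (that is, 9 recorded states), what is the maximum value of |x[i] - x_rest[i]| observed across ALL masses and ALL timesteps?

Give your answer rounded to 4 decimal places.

Answer: 1.9733

Derivation:
Step 0: x=[3.0000 9.0000 11.0000] v=[0.0000 0.0000 0.0000]
Step 1: x=[3.1250 8.5000 11.2500] v=[0.5000 -2.0000 1.0000]
Step 2: x=[3.3360 7.6719 11.6563] v=[0.8438 -3.3125 1.6250]
Step 3: x=[3.5680 6.7998 12.0645] v=[0.9278 -3.4883 1.6328]
Step 4: x=[3.7520 6.1818 12.3146] v=[0.7358 -2.4719 1.0005]
Step 5: x=[3.8378 6.0267 12.2981] v=[0.3433 -0.6204 -0.0659]
Step 6: x=[3.8104 6.3819 11.9977] v=[-0.1095 1.4209 -1.2016]
Step 7: x=[3.6938 7.1177 11.4953] v=[-0.4666 2.9431 -2.0095]
Step 8: x=[3.5412 7.9727 10.9457] v=[-0.6106 3.4200 -2.1983]
Max displacement = 1.9733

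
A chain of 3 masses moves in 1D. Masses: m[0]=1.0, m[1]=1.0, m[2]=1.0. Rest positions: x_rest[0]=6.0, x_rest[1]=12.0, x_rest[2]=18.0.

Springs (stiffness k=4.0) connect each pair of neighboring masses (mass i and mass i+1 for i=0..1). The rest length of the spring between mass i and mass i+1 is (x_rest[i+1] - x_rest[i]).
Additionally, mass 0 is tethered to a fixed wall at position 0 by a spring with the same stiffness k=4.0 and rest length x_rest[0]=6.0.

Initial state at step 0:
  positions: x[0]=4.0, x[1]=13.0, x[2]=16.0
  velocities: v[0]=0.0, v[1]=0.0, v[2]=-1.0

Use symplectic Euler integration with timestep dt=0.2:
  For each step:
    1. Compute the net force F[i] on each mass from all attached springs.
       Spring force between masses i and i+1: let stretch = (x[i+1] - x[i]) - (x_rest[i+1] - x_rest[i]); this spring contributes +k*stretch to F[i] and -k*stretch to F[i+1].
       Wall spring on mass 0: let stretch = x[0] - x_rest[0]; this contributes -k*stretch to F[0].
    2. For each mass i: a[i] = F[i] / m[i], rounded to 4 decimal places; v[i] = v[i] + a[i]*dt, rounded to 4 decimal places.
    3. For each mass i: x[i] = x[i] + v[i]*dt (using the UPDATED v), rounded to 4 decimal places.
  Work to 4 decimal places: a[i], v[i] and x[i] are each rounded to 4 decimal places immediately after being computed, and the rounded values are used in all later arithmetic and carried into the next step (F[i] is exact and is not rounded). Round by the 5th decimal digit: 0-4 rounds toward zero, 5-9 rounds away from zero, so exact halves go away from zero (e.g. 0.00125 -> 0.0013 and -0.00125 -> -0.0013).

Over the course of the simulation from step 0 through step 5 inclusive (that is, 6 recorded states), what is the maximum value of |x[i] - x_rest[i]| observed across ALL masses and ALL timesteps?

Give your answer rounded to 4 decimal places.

Step 0: x=[4.0000 13.0000 16.0000] v=[0.0000 0.0000 -1.0000]
Step 1: x=[4.8000 12.0400 16.2800] v=[4.0000 -4.8000 1.4000]
Step 2: x=[5.9904 10.6000 16.8416] v=[5.9520 -7.2000 2.8080]
Step 3: x=[6.9599 9.4211 17.3645] v=[4.8474 -5.8944 2.6147]
Step 4: x=[7.2096 9.1194 17.5765] v=[1.2484 -1.5086 1.0600]
Step 5: x=[6.6113 9.8652 17.3954] v=[-2.9914 3.7292 -0.9057]
Max displacement = 2.8806

Answer: 2.8806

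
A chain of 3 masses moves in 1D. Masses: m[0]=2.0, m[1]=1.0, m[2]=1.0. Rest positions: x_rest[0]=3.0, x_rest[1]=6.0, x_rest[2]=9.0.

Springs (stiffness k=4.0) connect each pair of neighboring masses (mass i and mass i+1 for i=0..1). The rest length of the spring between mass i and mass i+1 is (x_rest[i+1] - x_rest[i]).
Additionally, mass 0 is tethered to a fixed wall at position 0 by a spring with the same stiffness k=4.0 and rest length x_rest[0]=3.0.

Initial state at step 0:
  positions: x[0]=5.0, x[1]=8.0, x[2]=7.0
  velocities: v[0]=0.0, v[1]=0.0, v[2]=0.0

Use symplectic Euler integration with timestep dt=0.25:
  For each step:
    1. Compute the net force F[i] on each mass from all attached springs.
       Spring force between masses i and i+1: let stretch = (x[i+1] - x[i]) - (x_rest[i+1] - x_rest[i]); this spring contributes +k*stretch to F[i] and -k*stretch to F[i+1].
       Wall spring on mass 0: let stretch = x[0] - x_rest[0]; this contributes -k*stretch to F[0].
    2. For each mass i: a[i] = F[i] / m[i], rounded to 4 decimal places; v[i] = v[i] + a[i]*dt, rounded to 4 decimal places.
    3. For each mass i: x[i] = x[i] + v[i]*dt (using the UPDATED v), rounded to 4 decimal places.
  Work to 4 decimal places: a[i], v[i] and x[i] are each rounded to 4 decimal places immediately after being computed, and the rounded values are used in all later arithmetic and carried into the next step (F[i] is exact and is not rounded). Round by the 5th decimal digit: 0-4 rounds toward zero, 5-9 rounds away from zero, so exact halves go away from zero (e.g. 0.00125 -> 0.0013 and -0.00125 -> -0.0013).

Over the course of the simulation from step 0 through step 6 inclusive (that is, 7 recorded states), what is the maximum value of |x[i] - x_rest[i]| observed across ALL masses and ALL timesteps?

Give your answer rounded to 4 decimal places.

Answer: 2.3828

Derivation:
Step 0: x=[5.0000 8.0000 7.0000] v=[0.0000 0.0000 0.0000]
Step 1: x=[4.7500 7.0000 8.0000] v=[-1.0000 -4.0000 4.0000]
Step 2: x=[4.1875 5.6875 9.5000] v=[-2.2500 -5.2500 6.0000]
Step 3: x=[3.2891 4.9531 10.7969] v=[-3.5938 -2.9375 5.1875]
Step 4: x=[2.1875 5.2637 11.3828] v=[-4.4064 1.2423 2.3437]
Step 5: x=[1.1970 6.3350 11.1890] v=[-3.9621 4.2852 -0.7754]
Step 6: x=[0.6991 7.3353 10.5317] v=[-1.9916 4.0012 -2.6294]
Max displacement = 2.3828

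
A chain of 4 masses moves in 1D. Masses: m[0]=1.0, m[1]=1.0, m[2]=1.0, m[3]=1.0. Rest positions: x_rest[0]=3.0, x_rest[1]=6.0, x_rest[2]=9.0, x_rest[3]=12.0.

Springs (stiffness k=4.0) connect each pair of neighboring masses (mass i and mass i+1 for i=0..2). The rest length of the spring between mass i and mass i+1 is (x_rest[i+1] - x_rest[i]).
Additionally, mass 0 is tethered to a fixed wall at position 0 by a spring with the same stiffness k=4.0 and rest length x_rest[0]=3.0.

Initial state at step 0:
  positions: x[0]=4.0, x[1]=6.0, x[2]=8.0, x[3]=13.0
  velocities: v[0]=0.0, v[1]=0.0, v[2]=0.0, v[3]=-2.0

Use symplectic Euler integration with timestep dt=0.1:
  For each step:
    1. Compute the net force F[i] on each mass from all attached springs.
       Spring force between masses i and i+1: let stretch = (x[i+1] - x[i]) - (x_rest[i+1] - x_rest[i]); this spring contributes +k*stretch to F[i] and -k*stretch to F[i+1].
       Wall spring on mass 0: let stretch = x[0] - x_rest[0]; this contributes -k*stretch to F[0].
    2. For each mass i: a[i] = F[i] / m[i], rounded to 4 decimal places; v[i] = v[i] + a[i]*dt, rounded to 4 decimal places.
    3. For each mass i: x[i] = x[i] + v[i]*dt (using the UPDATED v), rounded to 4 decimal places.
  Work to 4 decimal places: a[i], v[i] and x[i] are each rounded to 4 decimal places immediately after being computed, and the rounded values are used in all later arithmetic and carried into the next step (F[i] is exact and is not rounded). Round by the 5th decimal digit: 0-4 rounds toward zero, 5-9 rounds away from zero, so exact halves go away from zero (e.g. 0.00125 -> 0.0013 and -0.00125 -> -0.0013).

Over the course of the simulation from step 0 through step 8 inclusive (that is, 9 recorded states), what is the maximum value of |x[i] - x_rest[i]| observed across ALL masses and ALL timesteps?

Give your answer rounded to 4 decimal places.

Answer: 1.6123

Derivation:
Step 0: x=[4.0000 6.0000 8.0000 13.0000] v=[0.0000 0.0000 0.0000 -2.0000]
Step 1: x=[3.9200 6.0000 8.1200 12.7200] v=[-0.8000 0.0000 1.2000 -2.8000]
Step 2: x=[3.7664 6.0016 8.3392 12.3760] v=[-1.5360 0.0160 2.1920 -3.4400]
Step 3: x=[3.5516 6.0073 8.6264 11.9905] v=[-2.1485 0.0570 2.8717 -3.8547]
Step 4: x=[3.2929 6.0195 8.9434 11.5905] v=[-2.5869 0.1224 3.1697 -4.0003]
Step 5: x=[3.0116 6.0396 9.2493 11.2046] v=[-2.8134 0.2013 3.0590 -3.8591]
Step 6: x=[2.7309 6.0670 9.5050 10.8605] v=[-2.8068 0.2740 2.5572 -3.4412]
Step 7: x=[2.4744 6.0985 9.6774 10.5822] v=[-2.5647 0.3148 1.7242 -2.7834]
Step 8: x=[2.2639 6.1282 9.7429 10.3877] v=[-2.1048 0.2967 0.6546 -1.9453]
Max displacement = 1.6123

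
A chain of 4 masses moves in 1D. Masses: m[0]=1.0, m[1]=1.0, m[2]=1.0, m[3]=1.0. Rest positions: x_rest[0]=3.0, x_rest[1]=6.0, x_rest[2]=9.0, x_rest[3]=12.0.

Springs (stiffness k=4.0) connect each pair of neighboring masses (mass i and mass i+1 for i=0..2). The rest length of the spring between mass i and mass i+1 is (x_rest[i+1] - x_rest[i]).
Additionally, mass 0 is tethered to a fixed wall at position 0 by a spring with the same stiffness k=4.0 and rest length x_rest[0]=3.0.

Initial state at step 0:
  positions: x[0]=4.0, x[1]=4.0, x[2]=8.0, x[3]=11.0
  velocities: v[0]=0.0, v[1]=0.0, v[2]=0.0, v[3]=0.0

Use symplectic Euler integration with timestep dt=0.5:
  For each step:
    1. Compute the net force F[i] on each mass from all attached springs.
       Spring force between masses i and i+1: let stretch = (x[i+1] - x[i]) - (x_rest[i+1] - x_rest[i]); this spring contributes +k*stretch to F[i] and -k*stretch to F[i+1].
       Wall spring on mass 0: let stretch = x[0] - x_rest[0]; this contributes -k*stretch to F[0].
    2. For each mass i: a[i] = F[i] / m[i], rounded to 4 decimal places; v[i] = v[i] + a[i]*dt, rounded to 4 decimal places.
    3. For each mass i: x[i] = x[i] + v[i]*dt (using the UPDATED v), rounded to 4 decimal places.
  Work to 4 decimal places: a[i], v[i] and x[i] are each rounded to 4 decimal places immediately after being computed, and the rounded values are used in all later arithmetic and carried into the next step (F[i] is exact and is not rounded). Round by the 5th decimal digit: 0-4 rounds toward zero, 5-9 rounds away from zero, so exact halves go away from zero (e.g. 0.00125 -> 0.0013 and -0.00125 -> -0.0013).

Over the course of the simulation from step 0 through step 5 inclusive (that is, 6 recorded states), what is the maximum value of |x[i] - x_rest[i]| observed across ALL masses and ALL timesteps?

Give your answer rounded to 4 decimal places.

Answer: 3.0000

Derivation:
Step 0: x=[4.0000 4.0000 8.0000 11.0000] v=[0.0000 0.0000 0.0000 0.0000]
Step 1: x=[0.0000 8.0000 7.0000 11.0000] v=[-8.0000 8.0000 -2.0000 0.0000]
Step 2: x=[4.0000 3.0000 11.0000 10.0000] v=[8.0000 -10.0000 8.0000 -2.0000]
Step 3: x=[3.0000 7.0000 6.0000 13.0000] v=[-2.0000 8.0000 -10.0000 6.0000]
Step 4: x=[3.0000 6.0000 9.0000 12.0000] v=[0.0000 -2.0000 6.0000 -2.0000]
Step 5: x=[3.0000 5.0000 12.0000 11.0000] v=[0.0000 -2.0000 6.0000 -2.0000]
Max displacement = 3.0000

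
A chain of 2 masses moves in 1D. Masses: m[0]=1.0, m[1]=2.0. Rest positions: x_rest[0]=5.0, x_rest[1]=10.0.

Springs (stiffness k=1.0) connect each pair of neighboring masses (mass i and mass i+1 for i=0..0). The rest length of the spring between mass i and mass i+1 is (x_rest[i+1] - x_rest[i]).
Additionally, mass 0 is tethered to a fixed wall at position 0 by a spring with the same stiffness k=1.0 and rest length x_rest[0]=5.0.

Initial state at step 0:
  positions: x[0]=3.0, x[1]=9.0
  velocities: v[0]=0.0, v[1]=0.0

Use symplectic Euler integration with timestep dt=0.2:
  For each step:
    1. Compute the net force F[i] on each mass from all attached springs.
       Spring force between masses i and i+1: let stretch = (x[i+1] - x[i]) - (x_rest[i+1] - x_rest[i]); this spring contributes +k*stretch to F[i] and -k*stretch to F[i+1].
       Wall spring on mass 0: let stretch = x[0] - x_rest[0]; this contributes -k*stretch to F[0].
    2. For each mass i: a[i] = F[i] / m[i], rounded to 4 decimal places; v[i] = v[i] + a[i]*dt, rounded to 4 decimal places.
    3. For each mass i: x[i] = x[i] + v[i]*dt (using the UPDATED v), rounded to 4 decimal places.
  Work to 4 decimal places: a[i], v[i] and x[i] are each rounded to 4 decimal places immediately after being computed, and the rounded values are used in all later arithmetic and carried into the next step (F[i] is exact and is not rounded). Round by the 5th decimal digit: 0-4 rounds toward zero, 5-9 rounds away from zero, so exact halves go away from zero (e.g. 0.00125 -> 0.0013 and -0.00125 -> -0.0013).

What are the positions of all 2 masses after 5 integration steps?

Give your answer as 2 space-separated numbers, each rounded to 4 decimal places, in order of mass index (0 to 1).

Answer: 4.4616 8.7907

Derivation:
Step 0: x=[3.0000 9.0000] v=[0.0000 0.0000]
Step 1: x=[3.1200 8.9800] v=[0.6000 -0.1000]
Step 2: x=[3.3496 8.9428] v=[1.1480 -0.1860]
Step 3: x=[3.6689 8.8937] v=[1.5967 -0.2453]
Step 4: x=[4.0505 8.8401] v=[1.9079 -0.2678]
Step 5: x=[4.4616 8.7907] v=[2.0557 -0.2468]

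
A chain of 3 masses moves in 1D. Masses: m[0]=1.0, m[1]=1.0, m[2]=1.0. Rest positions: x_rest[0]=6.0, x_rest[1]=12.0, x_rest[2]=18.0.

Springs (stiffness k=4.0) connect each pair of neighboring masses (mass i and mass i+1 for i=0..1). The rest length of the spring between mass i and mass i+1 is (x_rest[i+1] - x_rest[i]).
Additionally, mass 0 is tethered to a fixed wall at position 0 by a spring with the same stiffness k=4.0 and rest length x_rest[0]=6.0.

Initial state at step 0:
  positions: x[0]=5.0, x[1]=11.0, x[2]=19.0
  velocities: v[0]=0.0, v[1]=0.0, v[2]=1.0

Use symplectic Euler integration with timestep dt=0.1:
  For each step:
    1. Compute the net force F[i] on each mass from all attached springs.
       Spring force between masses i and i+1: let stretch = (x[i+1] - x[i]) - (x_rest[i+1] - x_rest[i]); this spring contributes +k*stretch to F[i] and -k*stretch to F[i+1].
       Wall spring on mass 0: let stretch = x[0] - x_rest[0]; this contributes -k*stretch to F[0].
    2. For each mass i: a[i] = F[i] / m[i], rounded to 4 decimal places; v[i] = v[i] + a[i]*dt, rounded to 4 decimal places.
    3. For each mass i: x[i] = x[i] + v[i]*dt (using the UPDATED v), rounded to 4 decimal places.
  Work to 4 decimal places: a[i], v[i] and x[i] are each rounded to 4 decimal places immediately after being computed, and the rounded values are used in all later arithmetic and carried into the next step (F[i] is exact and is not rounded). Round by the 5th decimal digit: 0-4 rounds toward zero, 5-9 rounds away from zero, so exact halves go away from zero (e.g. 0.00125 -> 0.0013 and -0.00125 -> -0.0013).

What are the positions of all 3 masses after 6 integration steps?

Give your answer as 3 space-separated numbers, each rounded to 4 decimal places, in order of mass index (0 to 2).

Answer: 5.8237 12.3057 18.1990

Derivation:
Step 0: x=[5.0000 11.0000 19.0000] v=[0.0000 0.0000 1.0000]
Step 1: x=[5.0400 11.0800 19.0200] v=[0.4000 0.8000 0.2000]
Step 2: x=[5.1200 11.2360 18.9624] v=[0.8000 1.5600 -0.5760]
Step 3: x=[5.2398 11.4564 18.8357] v=[1.1984 2.2042 -1.2666]
Step 4: x=[5.3987 11.7233 18.6539] v=[1.5891 2.6693 -1.8183]
Step 5: x=[5.5947 12.0145 18.4349] v=[1.9595 2.9117 -2.1905]
Step 6: x=[5.8237 12.3057 18.1990] v=[2.2895 2.9119 -2.3587]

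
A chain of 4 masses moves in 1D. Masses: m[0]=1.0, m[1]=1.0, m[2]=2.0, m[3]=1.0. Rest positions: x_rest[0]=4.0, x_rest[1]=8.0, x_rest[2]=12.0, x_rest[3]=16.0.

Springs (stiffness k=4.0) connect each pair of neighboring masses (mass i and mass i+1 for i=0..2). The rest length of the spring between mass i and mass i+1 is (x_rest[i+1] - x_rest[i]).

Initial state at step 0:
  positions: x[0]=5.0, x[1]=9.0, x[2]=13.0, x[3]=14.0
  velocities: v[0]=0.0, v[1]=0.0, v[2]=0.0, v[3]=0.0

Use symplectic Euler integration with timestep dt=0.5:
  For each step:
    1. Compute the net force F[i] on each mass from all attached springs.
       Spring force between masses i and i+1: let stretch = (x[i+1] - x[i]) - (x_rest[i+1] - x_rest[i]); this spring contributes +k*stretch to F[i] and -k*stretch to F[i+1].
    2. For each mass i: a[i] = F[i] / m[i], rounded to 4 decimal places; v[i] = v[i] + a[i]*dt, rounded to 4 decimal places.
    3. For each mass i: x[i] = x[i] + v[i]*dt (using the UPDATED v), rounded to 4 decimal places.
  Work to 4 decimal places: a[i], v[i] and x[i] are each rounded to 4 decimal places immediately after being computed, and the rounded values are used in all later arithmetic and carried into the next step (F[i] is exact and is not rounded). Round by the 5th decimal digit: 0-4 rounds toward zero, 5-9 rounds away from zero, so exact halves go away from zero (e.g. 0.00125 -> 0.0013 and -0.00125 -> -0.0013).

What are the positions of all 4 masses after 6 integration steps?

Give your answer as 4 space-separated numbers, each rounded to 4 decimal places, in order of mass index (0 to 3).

Step 0: x=[5.0000 9.0000 13.0000 14.0000] v=[0.0000 0.0000 0.0000 0.0000]
Step 1: x=[5.0000 9.0000 11.5000 17.0000] v=[0.0000 0.0000 -3.0000 6.0000]
Step 2: x=[5.0000 7.5000 11.5000 18.5000] v=[0.0000 -3.0000 0.0000 3.0000]
Step 3: x=[3.5000 7.5000 13.0000 17.0000] v=[-3.0000 0.0000 3.0000 -3.0000]
Step 4: x=[2.0000 9.0000 13.7500 15.5000] v=[-3.0000 3.0000 1.5000 -3.0000]
Step 5: x=[3.5000 8.2500 13.0000 16.2500] v=[3.0000 -1.5000 -1.5000 1.5000]
Step 6: x=[5.7500 7.5000 11.5000 17.7500] v=[4.5000 -1.5000 -3.0000 3.0000]

Answer: 5.7500 7.5000 11.5000 17.7500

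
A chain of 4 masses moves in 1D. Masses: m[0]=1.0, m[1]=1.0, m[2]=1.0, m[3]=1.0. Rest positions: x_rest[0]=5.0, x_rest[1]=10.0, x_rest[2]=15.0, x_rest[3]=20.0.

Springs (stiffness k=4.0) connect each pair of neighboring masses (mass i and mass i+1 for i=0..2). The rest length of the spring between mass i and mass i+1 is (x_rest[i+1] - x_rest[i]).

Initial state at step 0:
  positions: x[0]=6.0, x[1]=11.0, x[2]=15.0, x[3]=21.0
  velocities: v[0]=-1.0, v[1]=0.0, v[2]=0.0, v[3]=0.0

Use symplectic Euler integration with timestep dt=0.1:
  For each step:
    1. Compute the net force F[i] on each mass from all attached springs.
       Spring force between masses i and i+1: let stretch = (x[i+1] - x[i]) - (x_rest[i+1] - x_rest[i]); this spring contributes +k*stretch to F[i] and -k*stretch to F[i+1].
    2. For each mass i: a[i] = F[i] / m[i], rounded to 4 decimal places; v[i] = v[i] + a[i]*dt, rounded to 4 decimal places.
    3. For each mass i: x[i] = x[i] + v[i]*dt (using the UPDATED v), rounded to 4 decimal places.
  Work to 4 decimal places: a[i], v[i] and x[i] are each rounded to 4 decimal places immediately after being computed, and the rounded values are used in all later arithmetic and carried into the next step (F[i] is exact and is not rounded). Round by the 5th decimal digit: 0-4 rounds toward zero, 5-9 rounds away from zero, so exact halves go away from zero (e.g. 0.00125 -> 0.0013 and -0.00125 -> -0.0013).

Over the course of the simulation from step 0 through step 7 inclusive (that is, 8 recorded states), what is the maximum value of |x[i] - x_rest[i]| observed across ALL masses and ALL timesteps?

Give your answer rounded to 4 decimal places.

Step 0: x=[6.0000 11.0000 15.0000 21.0000] v=[-1.0000 0.0000 0.0000 0.0000]
Step 1: x=[5.9000 10.9600 15.0800 20.9600] v=[-1.0000 -0.4000 0.8000 -0.4000]
Step 2: x=[5.8024 10.8824 15.2304 20.8848] v=[-0.9760 -0.7760 1.5040 -0.7520]
Step 3: x=[5.7080 10.7755 15.4331 20.7834] v=[-0.9440 -1.0688 2.0266 -1.0138]
Step 4: x=[5.6163 10.6522 15.6635 20.6680] v=[-0.9170 -1.2328 2.3037 -1.1539]
Step 5: x=[5.5260 10.5279 15.8936 20.5524] v=[-0.9026 -1.2426 2.3010 -1.1557]
Step 6: x=[5.4358 10.4182 16.0954 20.4505] v=[-0.9018 -1.0971 2.0182 -1.0192]
Step 7: x=[5.3449 10.3363 16.2443 20.3744] v=[-0.9088 -0.8192 1.4894 -0.7612]
Max displacement = 1.2443

Answer: 1.2443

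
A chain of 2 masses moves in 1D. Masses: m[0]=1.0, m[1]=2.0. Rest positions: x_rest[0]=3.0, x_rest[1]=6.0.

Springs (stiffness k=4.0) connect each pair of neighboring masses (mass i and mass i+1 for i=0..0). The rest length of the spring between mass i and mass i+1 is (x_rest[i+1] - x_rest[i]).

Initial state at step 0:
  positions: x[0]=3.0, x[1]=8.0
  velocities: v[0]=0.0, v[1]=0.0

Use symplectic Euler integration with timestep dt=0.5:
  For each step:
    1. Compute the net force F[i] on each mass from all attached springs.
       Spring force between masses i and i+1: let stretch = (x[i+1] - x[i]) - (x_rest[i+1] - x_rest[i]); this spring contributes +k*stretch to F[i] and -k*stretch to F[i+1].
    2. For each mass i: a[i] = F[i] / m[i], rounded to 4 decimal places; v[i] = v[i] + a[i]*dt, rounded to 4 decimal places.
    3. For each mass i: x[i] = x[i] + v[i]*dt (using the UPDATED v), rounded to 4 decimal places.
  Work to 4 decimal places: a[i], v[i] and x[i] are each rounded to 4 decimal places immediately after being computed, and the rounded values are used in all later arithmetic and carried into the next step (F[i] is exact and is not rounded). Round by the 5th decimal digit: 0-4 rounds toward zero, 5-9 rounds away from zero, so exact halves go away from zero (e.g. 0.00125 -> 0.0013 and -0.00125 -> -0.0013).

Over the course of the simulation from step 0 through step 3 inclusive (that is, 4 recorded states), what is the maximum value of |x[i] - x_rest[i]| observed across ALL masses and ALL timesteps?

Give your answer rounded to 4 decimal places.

Step 0: x=[3.0000 8.0000] v=[0.0000 0.0000]
Step 1: x=[5.0000 7.0000] v=[4.0000 -2.0000]
Step 2: x=[6.0000 6.5000] v=[2.0000 -1.0000]
Step 3: x=[4.5000 7.2500] v=[-3.0000 1.5000]
Max displacement = 3.0000

Answer: 3.0000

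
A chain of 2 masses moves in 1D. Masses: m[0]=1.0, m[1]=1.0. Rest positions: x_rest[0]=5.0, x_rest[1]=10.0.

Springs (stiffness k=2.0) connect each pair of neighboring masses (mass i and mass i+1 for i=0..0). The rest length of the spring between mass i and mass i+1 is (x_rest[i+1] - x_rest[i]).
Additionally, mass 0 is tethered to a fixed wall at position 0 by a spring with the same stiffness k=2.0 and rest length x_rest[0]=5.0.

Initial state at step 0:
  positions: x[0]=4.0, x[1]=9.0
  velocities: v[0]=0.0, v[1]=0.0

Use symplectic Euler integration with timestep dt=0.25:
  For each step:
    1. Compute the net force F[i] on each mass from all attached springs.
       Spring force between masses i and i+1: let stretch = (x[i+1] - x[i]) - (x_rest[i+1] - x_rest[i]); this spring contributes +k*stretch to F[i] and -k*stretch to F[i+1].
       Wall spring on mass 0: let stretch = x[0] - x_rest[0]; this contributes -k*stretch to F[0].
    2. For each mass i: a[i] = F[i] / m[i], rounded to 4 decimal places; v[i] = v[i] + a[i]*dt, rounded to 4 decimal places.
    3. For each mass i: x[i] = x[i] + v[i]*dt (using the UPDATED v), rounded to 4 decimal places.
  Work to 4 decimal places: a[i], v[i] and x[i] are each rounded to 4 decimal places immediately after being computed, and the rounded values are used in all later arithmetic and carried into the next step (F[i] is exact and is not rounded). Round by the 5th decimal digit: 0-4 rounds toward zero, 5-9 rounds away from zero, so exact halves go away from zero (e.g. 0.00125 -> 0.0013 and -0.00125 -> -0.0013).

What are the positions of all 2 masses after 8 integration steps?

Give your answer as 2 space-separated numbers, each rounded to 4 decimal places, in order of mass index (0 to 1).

Answer: 5.1457 10.3760

Derivation:
Step 0: x=[4.0000 9.0000] v=[0.0000 0.0000]
Step 1: x=[4.1250 9.0000] v=[0.5000 0.0000]
Step 2: x=[4.3438 9.0156] v=[0.8750 0.0625]
Step 3: x=[4.6036 9.0723] v=[1.0390 0.2266]
Step 4: x=[4.8465 9.1954] v=[0.9716 0.4923]
Step 5: x=[5.0272 9.3999] v=[0.7228 0.8179]
Step 6: x=[5.1261 9.6828] v=[0.3956 1.1316]
Step 7: x=[5.1538 10.0211] v=[0.1109 1.3533]
Step 8: x=[5.1457 10.3760] v=[-0.0324 1.4197]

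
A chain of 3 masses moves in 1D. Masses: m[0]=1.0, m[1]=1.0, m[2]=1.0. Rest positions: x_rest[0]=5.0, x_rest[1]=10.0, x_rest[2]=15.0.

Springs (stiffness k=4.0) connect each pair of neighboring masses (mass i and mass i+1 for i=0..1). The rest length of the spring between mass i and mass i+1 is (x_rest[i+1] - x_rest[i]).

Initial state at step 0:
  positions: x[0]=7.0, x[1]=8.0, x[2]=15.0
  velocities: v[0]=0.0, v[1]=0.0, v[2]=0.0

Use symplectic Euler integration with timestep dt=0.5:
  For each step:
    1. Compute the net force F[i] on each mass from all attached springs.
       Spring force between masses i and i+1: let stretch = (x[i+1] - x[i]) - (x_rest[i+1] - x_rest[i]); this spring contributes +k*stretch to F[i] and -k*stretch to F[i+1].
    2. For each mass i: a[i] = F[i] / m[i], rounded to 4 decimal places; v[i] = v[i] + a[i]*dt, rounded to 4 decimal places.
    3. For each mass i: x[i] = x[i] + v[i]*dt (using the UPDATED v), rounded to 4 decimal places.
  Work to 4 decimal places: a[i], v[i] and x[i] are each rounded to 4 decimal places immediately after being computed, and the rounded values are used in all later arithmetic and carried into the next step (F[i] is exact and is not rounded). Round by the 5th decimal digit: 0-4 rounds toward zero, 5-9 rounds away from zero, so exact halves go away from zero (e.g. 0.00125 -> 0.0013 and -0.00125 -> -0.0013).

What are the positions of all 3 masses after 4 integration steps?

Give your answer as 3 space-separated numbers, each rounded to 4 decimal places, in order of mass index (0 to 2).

Step 0: x=[7.0000 8.0000 15.0000] v=[0.0000 0.0000 0.0000]
Step 1: x=[3.0000 14.0000 13.0000] v=[-8.0000 12.0000 -4.0000]
Step 2: x=[5.0000 8.0000 17.0000] v=[4.0000 -12.0000 8.0000]
Step 3: x=[5.0000 8.0000 17.0000] v=[0.0000 0.0000 0.0000]
Step 4: x=[3.0000 14.0000 13.0000] v=[-4.0000 12.0000 -8.0000]

Answer: 3.0000 14.0000 13.0000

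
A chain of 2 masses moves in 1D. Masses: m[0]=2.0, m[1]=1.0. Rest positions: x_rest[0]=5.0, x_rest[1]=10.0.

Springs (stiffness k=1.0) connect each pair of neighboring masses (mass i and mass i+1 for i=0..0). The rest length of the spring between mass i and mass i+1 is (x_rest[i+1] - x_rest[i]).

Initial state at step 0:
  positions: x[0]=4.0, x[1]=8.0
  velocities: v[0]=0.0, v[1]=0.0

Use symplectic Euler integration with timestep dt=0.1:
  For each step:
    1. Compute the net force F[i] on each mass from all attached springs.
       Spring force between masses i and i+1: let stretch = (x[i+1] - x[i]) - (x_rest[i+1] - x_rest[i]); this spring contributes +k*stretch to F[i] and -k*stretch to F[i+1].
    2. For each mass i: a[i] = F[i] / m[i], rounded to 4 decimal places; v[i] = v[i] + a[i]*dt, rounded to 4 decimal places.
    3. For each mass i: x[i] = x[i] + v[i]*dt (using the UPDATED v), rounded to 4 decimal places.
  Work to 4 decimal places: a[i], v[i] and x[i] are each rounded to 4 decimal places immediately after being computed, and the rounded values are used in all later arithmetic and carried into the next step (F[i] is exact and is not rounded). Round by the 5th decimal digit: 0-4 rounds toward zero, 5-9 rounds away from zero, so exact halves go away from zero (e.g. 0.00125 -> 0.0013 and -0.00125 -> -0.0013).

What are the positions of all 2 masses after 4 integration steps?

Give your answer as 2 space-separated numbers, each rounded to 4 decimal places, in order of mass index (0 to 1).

Step 0: x=[4.0000 8.0000] v=[0.0000 0.0000]
Step 1: x=[3.9950 8.0100] v=[-0.0500 0.1000]
Step 2: x=[3.9851 8.0299] v=[-0.0993 0.1985]
Step 3: x=[3.9704 8.0593] v=[-0.1471 0.2940]
Step 4: x=[3.9511 8.0978] v=[-0.1927 0.3851]

Answer: 3.9511 8.0978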